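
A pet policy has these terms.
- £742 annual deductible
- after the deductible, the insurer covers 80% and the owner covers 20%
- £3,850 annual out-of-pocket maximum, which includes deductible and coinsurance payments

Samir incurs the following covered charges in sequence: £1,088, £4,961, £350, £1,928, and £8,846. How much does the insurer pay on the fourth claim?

Claim 1 (£1,088): £742 to deductible, leaving £346; coinsurance £346 × 20% = £69.20. Cost to owner: £811.20. OOP to date £811.20. Plan pays £1,088 − £811.20 = £276.80.
Claim 2 (£4,961): deductible already satisfied, so owner's share is 20% × £4,961 = £992.20. Owner pays £992.20; OOP now £1,803.40. Plan pays £4,961 − £992.20 = £3,968.80.
Claim 3 (£350): deductible met; 20% of £350 = £70. Owner owes £70 (running OOP £1,873.40). Plan pays £350 − £70 = £280.
Claim 4 (£1,928): 20% coinsurance on £1,928 = £385.60. Cost to owner: £385.60. OOP to date £2,259. Insurer: £1,928 − £385.60 = £1,542.40.

£1,542.40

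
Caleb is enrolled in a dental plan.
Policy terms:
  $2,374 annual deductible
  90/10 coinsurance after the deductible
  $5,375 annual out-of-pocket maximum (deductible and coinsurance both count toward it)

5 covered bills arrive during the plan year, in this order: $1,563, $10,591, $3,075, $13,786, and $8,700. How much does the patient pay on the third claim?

Claim 1 — $1,563: all of it applies to the deductible. Patient owes $1,563 (running OOP $1,563).
Claim 2 — $10,591: $811 finishes the deductible; $9,780 goes to coinsurance; patient's 10% is $978. Patient pays $1,789; OOP now $3,352.
Claim 3 — $3,075: 10% coinsurance on $3,075 = $307.50. Patient owes $307.50 (running OOP $3,659.50).

$307.50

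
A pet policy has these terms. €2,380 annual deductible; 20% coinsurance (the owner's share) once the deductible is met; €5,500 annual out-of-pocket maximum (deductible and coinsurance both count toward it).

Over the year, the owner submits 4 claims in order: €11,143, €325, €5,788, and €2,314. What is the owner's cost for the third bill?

Bill 1, €11,143: €2,380 finishes the deductible; €8,763 goes to coinsurance; coinsurance €8,763 × 20% = €1,752.60. Owner pays €4,132.60; OOP now €4,132.60.
Bill 2, €325: 20% coinsurance on €325 = €65. Owner owes €65 (running OOP €4,197.60).
Bill 3, €5,788: 20% coinsurance on €5,788 = €1,157.60. Owner pays €1,157.60; OOP now €5,355.20.

€1,157.60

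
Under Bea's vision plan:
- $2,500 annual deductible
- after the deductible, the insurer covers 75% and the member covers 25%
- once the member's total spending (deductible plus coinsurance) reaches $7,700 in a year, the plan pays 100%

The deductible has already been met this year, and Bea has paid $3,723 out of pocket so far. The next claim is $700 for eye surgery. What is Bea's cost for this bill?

The deductible is already satisfied, so the full bill goes to coinsurance.
25% of $700 = $175 falls to the member.
Total out-of-pocket so far would be $3,723 + $175 = $3,898, below the $7,700 cap — no reduction.

$175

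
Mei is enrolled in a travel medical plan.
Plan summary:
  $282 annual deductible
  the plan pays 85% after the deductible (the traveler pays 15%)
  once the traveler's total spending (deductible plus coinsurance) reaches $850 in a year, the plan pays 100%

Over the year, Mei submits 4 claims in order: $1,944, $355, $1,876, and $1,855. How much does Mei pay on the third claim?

Bill 1, $1,944: deductible takes $282, $1,662 remains; traveler's 15% is $249.30. Cost to traveler: $531.30. OOP to date $531.30.
Bill 2, $355: deductible already satisfied, so traveler's share is 15% × $355 = $53.25. Traveler pays $53.25; OOP now $584.55.
Bill 3, $1,876: deductible met; 15% of $1,876 = $281.40. OOP would hit $865.95 > $850, so the cap limits the traveler to $850 − $584.55 = $265.45.

$265.45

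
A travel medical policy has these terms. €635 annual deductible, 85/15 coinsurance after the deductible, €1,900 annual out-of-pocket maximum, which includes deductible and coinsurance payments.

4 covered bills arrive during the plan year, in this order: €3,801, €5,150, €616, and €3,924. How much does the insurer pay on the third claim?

€598.40

#1 (€3,801): deductible takes €635, €3,166 remains; coinsurance €3,166 × 15% = €474.90. Cost to traveler: €1,109.90. OOP to date €1,109.90. Insurer: €3,801 − €1,109.90 = €2,691.10.
#2 (€5,150): deductible met; 15% of €5,150 = €772.50. Cost to traveler: €772.50. OOP to date €1,882.40. Insurer: €5,150 − €772.50 = €4,377.50.
#3 (€616): deductible met; 15% of €616 = €92.40. That would push OOP to €1,974.80, over the €1,900 cap, so traveler pays €1,900 − €1,882.40 = €17.60. Plan pays €616 − €17.60 = €598.40.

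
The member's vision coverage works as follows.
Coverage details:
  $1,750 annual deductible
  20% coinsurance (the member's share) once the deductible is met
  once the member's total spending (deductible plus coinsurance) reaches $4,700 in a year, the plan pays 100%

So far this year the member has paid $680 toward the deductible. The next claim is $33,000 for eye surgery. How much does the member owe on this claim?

Deductible still to meet: $1,750 − $680 = $1,070.
After the $1,070 deductible portion, $33,000 − $1,070 = $31,930 is subject to coinsurance.
Coinsurance: $31,930 × 20% = $6,386.
So the member owes $1,070 + $6,386 = $7,456 before any cap.
That would bring total out-of-pocket to $8,136, past the $4,700 cap. The member is capped at $4,700 − $680 = $4,020 on this claim.

$4,020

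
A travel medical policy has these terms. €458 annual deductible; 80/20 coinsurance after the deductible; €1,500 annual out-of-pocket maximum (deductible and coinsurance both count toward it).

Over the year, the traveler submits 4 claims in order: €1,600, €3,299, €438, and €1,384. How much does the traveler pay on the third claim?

€87.60

Claim 1 (€1,600): deductible takes €458, €1,142 remains; 20% of €1,142 = €228.40. Cost to traveler: €686.40. OOP to date €686.40.
Claim 2 (€3,299): deductible met; 20% of €3,299 = €659.80. Traveler pays €659.80; OOP now €1,346.20.
Claim 3 (€438): deductible already satisfied, so traveler's share is 20% × €438 = €87.60. Traveler owes €87.60 (running OOP €1,433.80).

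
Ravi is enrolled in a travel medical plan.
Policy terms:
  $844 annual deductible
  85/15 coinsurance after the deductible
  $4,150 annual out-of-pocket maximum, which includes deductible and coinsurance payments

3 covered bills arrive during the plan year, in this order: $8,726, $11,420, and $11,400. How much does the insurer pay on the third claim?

Claim 1 — $8,726: $844 to deductible, leaving $7,882; traveler's 15% is $1,182.30. Traveler owes $2,026.30 (running OOP $2,026.30). Plan pays $8,726 − $2,026.30 = $6,699.70.
Claim 2 — $11,420: 15% coinsurance on $11,420 = $1,713. Cost to traveler: $1,713. OOP to date $3,739.30. Insurer: $11,420 − $1,713 = $9,707.
Claim 3 — $11,400: 15% coinsurance on $11,400 = $1,710. OOP would hit $5,449.30 > $4,150, so the cap limits the traveler to $4,150 − $3,739.30 = $410.70. Plan pays $11,400 − $410.70 = $10,989.30.

$10,989.30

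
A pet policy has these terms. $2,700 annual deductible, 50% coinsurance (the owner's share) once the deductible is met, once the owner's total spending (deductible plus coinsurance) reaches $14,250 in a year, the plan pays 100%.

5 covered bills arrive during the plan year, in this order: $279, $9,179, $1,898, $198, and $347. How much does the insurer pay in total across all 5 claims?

Claim 1 ($279): fully absorbed by the deductible. Owner owes $279 (running OOP $279). Insurer: $279 − $279 = $0.
Claim 2 ($9,179): deductible takes $2,421, $6,758 remains; coinsurance $6,758 × 50% = $3,379. Owner pays $5,800; OOP now $6,079. Plan pays $9,179 − $5,800 = $3,379.
Claim 3 ($1,898): deductible already satisfied, so owner's share is 50% × $1,898 = $949. Cost to owner: $949. OOP to date $7,028. Plan pays $1,898 − $949 = $949.
Claim 4 ($198): deductible already satisfied, so owner's share is 50% × $198 = $99. Owner pays $99; OOP now $7,127. Plan pays $198 − $99 = $99.
Claim 5 ($347): 50% coinsurance on $347 = $173.50. Owner pays $173.50; OOP now $7,300.50. Plan pays $347 − $173.50 = $173.50.
Insurer total = bills − owner's total = $11,901 − $7,300.50 = $4,600.50.

$4,600.50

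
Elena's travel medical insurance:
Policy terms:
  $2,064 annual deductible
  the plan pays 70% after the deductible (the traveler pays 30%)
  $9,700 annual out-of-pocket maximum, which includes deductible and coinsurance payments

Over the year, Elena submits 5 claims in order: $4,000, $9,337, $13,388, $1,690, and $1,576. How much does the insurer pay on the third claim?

Claim 1 — $4,000: $2,064 finishes the deductible; $1,936 goes to coinsurance; traveler's 30% is $580.80. Cost to traveler: $2,644.80. OOP to date $2,644.80. Insurer: $4,000 − $2,644.80 = $1,355.20.
Claim 2 — $9,337: deductible already satisfied, so traveler's share is 30% × $9,337 = $2,801.10. Cost to traveler: $2,801.10. OOP to date $5,445.90. Plan pays $9,337 − $2,801.10 = $6,535.90.
Claim 3 — $13,388: deductible already satisfied, so traveler's share is 30% × $13,388 = $4,016.40. Traveler owes $4,016.40 (running OOP $9,462.30). Insurer: $13,388 − $4,016.40 = $9,371.60.

$9,371.60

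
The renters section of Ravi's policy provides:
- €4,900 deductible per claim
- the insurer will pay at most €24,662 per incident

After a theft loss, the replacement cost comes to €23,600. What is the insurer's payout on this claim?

€18,700

Less the €4,900 deductible: €23,600 − €4,900 = €18,700.
€18,700 is within the €24,662 limit, so the insurer pays €18,700.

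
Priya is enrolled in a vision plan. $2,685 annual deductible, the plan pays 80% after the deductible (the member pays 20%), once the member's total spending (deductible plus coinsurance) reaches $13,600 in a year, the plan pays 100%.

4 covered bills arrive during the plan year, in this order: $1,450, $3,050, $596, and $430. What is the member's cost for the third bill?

#1 ($1,450): entire amount goes to the deductible. Cost to member: $1,450. OOP to date $1,450.
#2 ($3,050): deductible takes $1,235, $1,815 remains; coinsurance $1,815 × 20% = $363. Member owes $1,598 (running OOP $3,048).
#3 ($596): deductible already satisfied, so member's share is 20% × $596 = $119.20. Cost to member: $119.20. OOP to date $3,167.20.

$119.20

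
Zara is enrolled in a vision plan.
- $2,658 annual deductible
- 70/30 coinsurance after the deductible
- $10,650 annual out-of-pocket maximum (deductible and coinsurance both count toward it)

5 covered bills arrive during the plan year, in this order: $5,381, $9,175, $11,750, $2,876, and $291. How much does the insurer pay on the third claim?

Claim 1 — $5,381: $2,658 finishes the deductible; $2,723 goes to coinsurance; coinsurance $2,723 × 30% = $816.90. Member owes $3,474.90 (running OOP $3,474.90). Plan pays $5,381 − $3,474.90 = $1,906.10.
Claim 2 — $9,175: deductible already satisfied, so member's share is 30% × $9,175 = $2,752.50. Cost to member: $2,752.50. OOP to date $6,227.40. Insurer: $9,175 − $2,752.50 = $6,422.50.
Claim 3 — $11,750: 30% coinsurance on $11,750 = $3,525. Member owes $3,525 (running OOP $9,752.40). Insurer: $11,750 − $3,525 = $8,225.

$8,225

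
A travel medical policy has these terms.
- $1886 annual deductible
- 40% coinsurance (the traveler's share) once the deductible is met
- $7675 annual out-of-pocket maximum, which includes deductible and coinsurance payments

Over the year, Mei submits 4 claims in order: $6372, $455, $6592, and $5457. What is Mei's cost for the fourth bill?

$1175.80

Bill 1, $6372: $1886 finishes the deductible; $4486 goes to coinsurance; 40% of $4486 = $1794.40. Traveler owes $3680.40 (running OOP $3680.40).
Bill 2, $455: 40% coinsurance on $455 = $182. Traveler pays $182; OOP now $3862.40.
Bill 3, $6592: deductible already satisfied, so traveler's share is 40% × $6592 = $2636.80. Traveler owes $2636.80 (running OOP $6499.20).
Bill 4, $5457: deductible met; 40% of $5457 = $2182.80. Adding that to $6499.20 gives $8682, past the $7675 cap; traveler pays only $7675 − $6499.20 = $1175.80.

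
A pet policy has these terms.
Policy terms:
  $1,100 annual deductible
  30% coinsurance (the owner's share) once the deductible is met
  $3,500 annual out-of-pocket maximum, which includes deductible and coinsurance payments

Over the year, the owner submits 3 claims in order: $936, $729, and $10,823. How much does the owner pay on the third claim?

Bill 1, $936: fully absorbed by the deductible. Owner owes $936 (running OOP $936).
Bill 2, $729: deductible takes $164, $565 remains; coinsurance $565 × 30% = $169.50. Owner owes $333.50 (running OOP $1,269.50).
Bill 3, $10,823: deductible met; 30% of $10,823 = $3,246.90. OOP would hit $4,516.40 > $3,500, so the cap limits the owner to $3,500 − $1,269.50 = $2,230.50.

$2,230.50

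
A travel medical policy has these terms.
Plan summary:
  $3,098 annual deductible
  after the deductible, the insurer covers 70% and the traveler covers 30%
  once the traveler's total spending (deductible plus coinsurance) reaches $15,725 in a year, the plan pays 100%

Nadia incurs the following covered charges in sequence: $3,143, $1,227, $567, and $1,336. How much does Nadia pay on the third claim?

Bill 1, $3,143: $3,098 to deductible, leaving $45; traveler's 30% is $13.50. Traveler pays $3,111.50; OOP now $3,111.50.
Bill 2, $1,227: deductible already satisfied, so traveler's share is 30% × $1,227 = $368.10. Traveler owes $368.10 (running OOP $3,479.60).
Bill 3, $567: deductible met; 30% of $567 = $170.10. Cost to traveler: $170.10. OOP to date $3,649.70.

$170.10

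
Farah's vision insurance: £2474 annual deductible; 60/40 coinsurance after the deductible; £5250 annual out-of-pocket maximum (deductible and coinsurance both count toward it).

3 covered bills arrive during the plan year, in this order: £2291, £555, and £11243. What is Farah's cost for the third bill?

£2627.20

Claim 1 — £2291: all of it applies to the deductible. Cost to member: £2291. OOP to date £2291.
Claim 2 — £555: £183 to deductible, leaving £372; member's 40% is £148.80. Member owes £331.80 (running OOP £2622.80).
Claim 3 — £11243: deductible already satisfied, so member's share is 40% × £11243 = £4497.20. That would push OOP to £7120, over the £5250 cap, so member pays £5250 − £2622.80 = £2627.20.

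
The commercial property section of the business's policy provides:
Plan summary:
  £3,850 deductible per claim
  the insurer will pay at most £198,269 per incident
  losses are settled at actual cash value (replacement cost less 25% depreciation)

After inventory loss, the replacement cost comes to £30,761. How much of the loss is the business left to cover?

Actual cash value after 25% depreciation: £30,761 × 75% = £23,070.75.
Less the £3,850 deductible: £23,070.75 − £3,850 = £19,220.75.
£19,220.75 ≤ £198,269, so the limit doesn't bind; insurer pays £19,220.75.
The business bears the rest of the original loss: £30,761 − £19,220.75 = £11,540.25.

£11,540.25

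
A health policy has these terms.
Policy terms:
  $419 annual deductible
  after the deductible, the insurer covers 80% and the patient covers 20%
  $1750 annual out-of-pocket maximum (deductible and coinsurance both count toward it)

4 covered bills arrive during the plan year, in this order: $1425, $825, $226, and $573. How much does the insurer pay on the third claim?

$180.80

Claim 1 — $1425: $419 to deductible, leaving $1006; patient's 20% is $201.20. Patient owes $620.20 (running OOP $620.20). Plan pays $1425 − $620.20 = $804.80.
Claim 2 — $825: deductible already satisfied, so patient's share is 20% × $825 = $165. Patient pays $165; OOP now $785.20. Insurer: $825 − $165 = $660.
Claim 3 — $226: deductible met; 20% of $226 = $45.20. Patient owes $45.20 (running OOP $830.40). Insurer: $226 − $45.20 = $180.80.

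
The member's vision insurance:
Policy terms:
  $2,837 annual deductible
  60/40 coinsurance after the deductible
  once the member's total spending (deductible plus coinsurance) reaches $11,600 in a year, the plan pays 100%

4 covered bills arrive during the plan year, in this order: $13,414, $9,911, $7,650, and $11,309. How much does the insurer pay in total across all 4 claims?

$30,684

#1 ($13,414): $2,837 finishes the deductible; $10,577 goes to coinsurance; 40% of $10,577 = $4,230.80. Member pays $7,067.80; OOP now $7,067.80. Insurer: $13,414 − $7,067.80 = $6,346.20.
#2 ($9,911): deductible already satisfied, so member's share is 40% × $9,911 = $3,964.40. Member pays $3,964.40; OOP now $11,032.20. Plan pays $9,911 − $3,964.40 = $5,946.60.
#3 ($7,650): 40% coinsurance on $7,650 = $3,060. Adding that to $11,032.20 gives $14,092.20, past the $11,600 cap; member pays only $11,600 − $11,032.20 = $567.80. Plan pays $7,650 − $567.80 = $7,082.20.
#4 ($11,309): deductible already satisfied, so member's share is 40% × $11,309 = $4,523.60. OOP would hit $16,123.60 > $11,600, so the cap limits the member to $11,600 − $11,600 = $0. Insurer: $11,309 − $0 = $11,309.
Insurer total: $6,346.20 + $5,946.60 + $7,082.20 + $11,309 = $30,684.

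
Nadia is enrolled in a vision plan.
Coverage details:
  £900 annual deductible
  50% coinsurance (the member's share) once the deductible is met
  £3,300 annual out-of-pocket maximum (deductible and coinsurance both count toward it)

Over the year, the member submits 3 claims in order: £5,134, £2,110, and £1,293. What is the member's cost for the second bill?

Claim 1 — £5,134: £900 to deductible, leaving £4,234; coinsurance £4,234 × 50% = £2,117. Cost to member: £3,017. OOP to date £3,017.
Claim 2 — £2,110: deductible already satisfied, so member's share is 50% × £2,110 = £1,055. Adding that to £3,017 gives £4,072, past the £3,300 cap; member pays only £3,300 − £3,017 = £283.

£283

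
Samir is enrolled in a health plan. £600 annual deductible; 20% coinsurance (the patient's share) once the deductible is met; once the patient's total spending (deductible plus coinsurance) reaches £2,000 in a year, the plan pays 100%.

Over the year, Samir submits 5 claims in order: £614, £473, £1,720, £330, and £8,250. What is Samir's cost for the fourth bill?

Claim 1 — £614: £600 finishes the deductible; £14 goes to coinsurance; patient's 20% is £2.80. Patient pays £602.80; OOP now £602.80.
Claim 2 — £473: deductible already satisfied, so patient's share is 20% × £473 = £94.60. Patient owes £94.60 (running OOP £697.40).
Claim 3 — £1,720: deductible met; 20% of £1,720 = £344. Cost to patient: £344. OOP to date £1,041.40.
Claim 4 — £330: deductible met; 20% of £330 = £66. Cost to patient: £66. OOP to date £1,107.40.

£66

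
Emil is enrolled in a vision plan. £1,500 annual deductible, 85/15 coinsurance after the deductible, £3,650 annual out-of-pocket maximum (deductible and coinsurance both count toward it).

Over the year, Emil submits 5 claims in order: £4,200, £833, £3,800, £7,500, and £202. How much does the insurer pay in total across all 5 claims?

£12,885

Claim 1 — £4,200: deductible takes £1,500, £2,700 remains; coinsurance £2,700 × 15% = £405. Member owes £1,905 (running OOP £1,905). Plan pays £4,200 − £1,905 = £2,295.
Claim 2 — £833: 15% coinsurance on £833 = £124.95. Member pays £124.95; OOP now £2,029.95. Plan pays £833 − £124.95 = £708.05.
Claim 3 — £3,800: deductible met; 15% of £3,800 = £570. Member owes £570 (running OOP £2,599.95). Insurer: £3,800 − £570 = £3,230.
Claim 4 — £7,500: deductible already satisfied, so member's share is 15% × £7,500 = £1,125. Adding that to £2,599.95 gives £3,724.95, past the £3,650 cap; member pays only £3,650 − £2,599.95 = £1,050.05. Insurer: £7,500 − £1,050.05 = £6,449.95.
Claim 5 — £202: deductible already satisfied, so member's share is 15% × £202 = £30.30. OOP would hit £3,680.30 > £3,650, so the cap limits the member to £3,650 − £3,650 = £0. Insurer: £202 − £0 = £202.
Insurer total: £2,295 + £708.05 + £3,230 + £6,449.95 + £202 = £12,885.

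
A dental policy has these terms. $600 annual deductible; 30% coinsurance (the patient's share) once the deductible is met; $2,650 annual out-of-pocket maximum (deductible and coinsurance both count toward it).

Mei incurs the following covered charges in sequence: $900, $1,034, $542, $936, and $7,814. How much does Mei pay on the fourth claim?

$280.80

Bill 1, $900: deductible takes $600, $300 remains; 30% of $300 = $90. Patient owes $690 (running OOP $690).
Bill 2, $1,034: 30% coinsurance on $1,034 = $310.20. Cost to patient: $310.20. OOP to date $1,000.20.
Bill 3, $542: deductible met; 30% of $542 = $162.60. Patient pays $162.60; OOP now $1,162.80.
Bill 4, $936: deductible already satisfied, so patient's share is 30% × $936 = $280.80. Cost to patient: $280.80. OOP to date $1,443.60.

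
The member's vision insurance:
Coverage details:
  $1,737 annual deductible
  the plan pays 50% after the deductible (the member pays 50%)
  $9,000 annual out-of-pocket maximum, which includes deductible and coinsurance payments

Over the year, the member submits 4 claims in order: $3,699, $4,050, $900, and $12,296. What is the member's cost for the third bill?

$450

Claim 1 ($3,699): $1,737 to deductible, leaving $1,962; member's 50% is $981. Member pays $2,718; OOP now $2,718.
Claim 2 ($4,050): 50% coinsurance on $4,050 = $2,025. Member pays $2,025; OOP now $4,743.
Claim 3 ($900): deductible met; 50% of $900 = $450. Member owes $450 (running OOP $5,193).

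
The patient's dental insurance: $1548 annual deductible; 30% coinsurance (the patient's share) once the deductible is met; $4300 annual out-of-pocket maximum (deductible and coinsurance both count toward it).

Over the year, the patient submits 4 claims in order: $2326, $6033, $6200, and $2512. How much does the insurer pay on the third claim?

Claim 1 — $2326: $1548 to deductible, leaving $778; coinsurance $778 × 30% = $233.40. Patient pays $1781.40; OOP now $1781.40. Plan pays $2326 − $1781.40 = $544.60.
Claim 2 — $6033: deductible already satisfied, so patient's share is 30% × $6033 = $1809.90. Cost to patient: $1809.90. OOP to date $3591.30. Plan pays $6033 − $1809.90 = $4223.10.
Claim 3 — $6200: 30% coinsurance on $6200 = $1860. Adding that to $3591.30 gives $5451.30, past the $4300 cap; patient pays only $4300 − $3591.30 = $708.70. Insurer: $6200 − $708.70 = $5491.30.

$5491.30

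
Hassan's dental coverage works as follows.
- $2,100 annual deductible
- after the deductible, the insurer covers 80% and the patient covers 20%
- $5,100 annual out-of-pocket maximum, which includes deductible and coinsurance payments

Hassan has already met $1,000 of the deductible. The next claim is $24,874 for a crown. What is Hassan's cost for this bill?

Deductible still to meet: $2,100 − $1,000 = $1,100.
After the $1,100 deductible portion, $24,874 − $1,100 = $23,774 is subject to coinsurance.
Patient's 20% share of $23,774 is $4,754.80.
Patient responsibility before any cap: $1,100 + $4,754.80 = $5,854.80.
That would bring total out-of-pocket to $6,854.80, past the $5,100 cap. The patient is capped at $5,100 − $1,000 = $4,100 on this claim.

$4,100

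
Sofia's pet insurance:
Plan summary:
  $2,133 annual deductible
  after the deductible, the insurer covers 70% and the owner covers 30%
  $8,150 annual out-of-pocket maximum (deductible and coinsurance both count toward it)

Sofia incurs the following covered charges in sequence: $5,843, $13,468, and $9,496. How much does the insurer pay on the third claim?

$8,632.40

Claim 1 — $5,843: $2,133 finishes the deductible; $3,710 goes to coinsurance; owner's 30% is $1,113. Cost to owner: $3,246. OOP to date $3,246. Insurer: $5,843 − $3,246 = $2,597.
Claim 2 — $13,468: deductible already satisfied, so owner's share is 30% × $13,468 = $4,040.40. Owner owes $4,040.40 (running OOP $7,286.40). Insurer: $13,468 − $4,040.40 = $9,427.60.
Claim 3 — $9,496: 30% coinsurance on $9,496 = $2,848.80. OOP would hit $10,135.20 > $8,150, so the cap limits the owner to $8,150 − $7,286.40 = $863.60. Insurer: $9,496 − $863.60 = $8,632.40.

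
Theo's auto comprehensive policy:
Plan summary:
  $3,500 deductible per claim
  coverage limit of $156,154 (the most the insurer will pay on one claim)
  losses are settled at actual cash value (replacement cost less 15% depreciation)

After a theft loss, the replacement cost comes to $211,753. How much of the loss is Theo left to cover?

Actual cash value after 15% depreciation: $211,753 × 85% = $179,990.05.
Less the $3,500 deductible: $179,990.05 − $3,500 = $176,490.05.
$176,490.05 exceeds the $156,154 limit, so the insurer pays the limit: $156,154.
Policyholder's share is the uncovered remainder: $211,753 − $156,154 = $55,599.

$55,599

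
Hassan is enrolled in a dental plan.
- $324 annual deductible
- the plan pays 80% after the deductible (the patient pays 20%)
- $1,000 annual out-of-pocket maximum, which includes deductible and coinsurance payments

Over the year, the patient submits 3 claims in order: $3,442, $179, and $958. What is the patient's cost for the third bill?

Bill 1, $3,442: $324 to deductible, leaving $3,118; patient's 20% is $623.60. Patient owes $947.60 (running OOP $947.60).
Bill 2, $179: deductible already satisfied, so patient's share is 20% × $179 = $35.80. Patient owes $35.80 (running OOP $983.40).
Bill 3, $958: deductible already satisfied, so patient's share is 20% × $958 = $191.60. OOP would hit $1,175 > $1,000, so the cap limits the patient to $1,000 − $983.40 = $16.60.

$16.60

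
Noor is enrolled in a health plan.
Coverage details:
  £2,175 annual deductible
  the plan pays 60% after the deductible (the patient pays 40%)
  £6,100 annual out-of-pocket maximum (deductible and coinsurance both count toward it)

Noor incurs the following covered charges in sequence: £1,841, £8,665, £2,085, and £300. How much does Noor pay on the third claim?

£592.60

Bill 1, £1,841: all of it applies to the deductible. Cost to patient: £1,841. OOP to date £1,841.
Bill 2, £8,665: £334 finishes the deductible; £8,331 goes to coinsurance; patient's 40% is £3,332.40. Cost to patient: £3,666.40. OOP to date £5,507.40.
Bill 3, £2,085: deductible already satisfied, so patient's share is 40% × £2,085 = £834. That would push OOP to £6,341.40, over the £6,100 cap, so patient pays £6,100 − £5,507.40 = £592.60.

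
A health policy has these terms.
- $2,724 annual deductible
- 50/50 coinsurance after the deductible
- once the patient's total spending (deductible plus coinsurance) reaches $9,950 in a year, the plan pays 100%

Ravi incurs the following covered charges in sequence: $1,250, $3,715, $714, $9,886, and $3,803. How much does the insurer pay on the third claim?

Claim 1 — $1,250: fully absorbed by the deductible. Patient pays $1,250; OOP now $1,250. Plan pays $1,250 − $1,250 = $0.
Claim 2 — $3,715: $1,474 to deductible, leaving $2,241; patient's 50% is $1,120.50. Patient owes $2,594.50 (running OOP $3,844.50). Plan pays $3,715 − $2,594.50 = $1,120.50.
Claim 3 — $714: deductible already satisfied, so patient's share is 50% × $714 = $357. Patient owes $357 (running OOP $4,201.50). Plan pays $714 − $357 = $357.

$357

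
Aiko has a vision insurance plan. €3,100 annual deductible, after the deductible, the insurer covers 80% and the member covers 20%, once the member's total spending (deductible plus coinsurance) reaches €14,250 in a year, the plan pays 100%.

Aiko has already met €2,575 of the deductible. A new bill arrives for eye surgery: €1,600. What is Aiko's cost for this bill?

€740

Remaining deductible: €3,100 − €2,575 = €525.
That leaves €1,600 − €525 = €1,075 for coinsurance.
Coinsurance: €1,075 × 20% = €215.
Member responsibility before any cap: €525 + €215 = €740.
Cumulative spending €2,575 + €740 = €3,315 stays under the €14,250 maximum.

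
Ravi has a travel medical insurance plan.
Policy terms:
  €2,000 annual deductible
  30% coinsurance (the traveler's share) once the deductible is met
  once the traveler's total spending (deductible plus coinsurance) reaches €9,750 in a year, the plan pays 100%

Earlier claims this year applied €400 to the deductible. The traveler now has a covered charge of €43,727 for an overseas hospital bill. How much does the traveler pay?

€9,350

Deductible still to meet: €2,000 − €400 = €1,600.
The remaining €42,127 (= €43,727 − €1,600) moves to coinsurance.
30% of €42,127 = €12,638.10 falls to the traveler.
So the traveler owes €1,600 + €12,638.10 = €14,238.10 before any cap.
That would bring total out-of-pocket to €14,638.10, past the €9,750 cap. The traveler is capped at €9,750 − €400 = €9,350 on this claim.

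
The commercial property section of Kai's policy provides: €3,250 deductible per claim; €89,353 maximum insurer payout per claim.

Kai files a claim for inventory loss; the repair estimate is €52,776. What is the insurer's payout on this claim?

Less the €3,250 deductible: €52,776 − €3,250 = €49,526.
€49,526 is within the €89,353 limit, so the insurer pays €49,526.

€49,526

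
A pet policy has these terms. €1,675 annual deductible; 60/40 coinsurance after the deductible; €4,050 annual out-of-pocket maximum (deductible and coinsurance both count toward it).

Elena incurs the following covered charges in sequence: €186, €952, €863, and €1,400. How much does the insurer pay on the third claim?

#1 (€186): entire amount goes to the deductible. Owner owes €186 (running OOP €186). Insurer: €186 − €186 = €0.
#2 (€952): all of it applies to the deductible. Owner pays €952; OOP now €1,138. Insurer: €952 − €952 = €0.
#3 (€863): deductible takes €537, €326 remains; owner's 40% is €130.40. Owner owes €667.40 (running OOP €1,805.40). Insurer: €863 − €667.40 = €195.60.

€195.60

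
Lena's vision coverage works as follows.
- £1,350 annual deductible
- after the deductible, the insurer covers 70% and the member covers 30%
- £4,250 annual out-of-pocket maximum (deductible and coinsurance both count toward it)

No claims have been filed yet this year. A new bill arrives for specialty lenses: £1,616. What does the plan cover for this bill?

Deductible not yet touched, so the first £1,350 of the bill goes to the deductible.
After the £1,350 deductible portion, £1,616 − £1,350 = £266 is subject to coinsurance.
30% of £266 = £79.80 falls to the member.
So the member owes £1,350 + £79.80 = £1,429.80 before any cap.
Total out-of-pocket so far would be £0 + £1,429.80 = £1,429.80, below the £4,250 cap — no reduction.
Insurer pays the balance: £1,616 − £1,429.80 = £186.20.

£186.20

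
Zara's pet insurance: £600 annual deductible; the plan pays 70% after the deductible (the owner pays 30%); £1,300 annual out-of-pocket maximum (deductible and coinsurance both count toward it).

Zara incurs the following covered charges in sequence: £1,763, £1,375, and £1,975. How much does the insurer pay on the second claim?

£1,023.90

Claim 1 — £1,763: £600 finishes the deductible; £1,163 goes to coinsurance; coinsurance £1,163 × 30% = £348.90. Owner pays £948.90; OOP now £948.90. Insurer: £1,763 − £948.90 = £814.10.
Claim 2 — £1,375: 30% coinsurance on £1,375 = £412.50. Adding that to £948.90 gives £1,361.40, past the £1,300 cap; owner pays only £1,300 − £948.90 = £351.10. Insurer: £1,375 − £351.10 = £1,023.90.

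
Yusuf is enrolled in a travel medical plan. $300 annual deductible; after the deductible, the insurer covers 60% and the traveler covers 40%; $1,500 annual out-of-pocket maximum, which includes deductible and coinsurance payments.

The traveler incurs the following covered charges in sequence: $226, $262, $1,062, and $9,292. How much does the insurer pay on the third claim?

$637.20

Bill 1, $226: entire amount goes to the deductible. Traveler pays $226; OOP now $226. Plan pays $226 − $226 = $0.
Bill 2, $262: $74 finishes the deductible; $188 goes to coinsurance; traveler's 40% is $75.20. Cost to traveler: $149.20. OOP to date $375.20. Insurer: $262 − $149.20 = $112.80.
Bill 3, $1,062: deductible already satisfied, so traveler's share is 40% × $1,062 = $424.80. Cost to traveler: $424.80. OOP to date $800. Insurer: $1,062 − $424.80 = $637.20.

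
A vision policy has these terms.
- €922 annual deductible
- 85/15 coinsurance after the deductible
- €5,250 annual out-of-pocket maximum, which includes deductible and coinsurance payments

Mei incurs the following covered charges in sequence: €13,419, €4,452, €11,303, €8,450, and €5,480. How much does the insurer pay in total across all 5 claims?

€37,854

#1 (€13,419): €922 to deductible, leaving €12,497; coinsurance €12,497 × 15% = €1,874.55. Member pays €2,796.55; OOP now €2,796.55. Plan pays €13,419 − €2,796.55 = €10,622.45.
#2 (€4,452): 15% coinsurance on €4,452 = €667.80. Cost to member: €667.80. OOP to date €3,464.35. Insurer: €4,452 − €667.80 = €3,784.20.
#3 (€11,303): deductible already satisfied, so member's share is 15% × €11,303 = €1,695.45. Cost to member: €1,695.45. OOP to date €5,159.80. Insurer: €11,303 − €1,695.45 = €9,607.55.
#4 (€8,450): deductible already satisfied, so member's share is 15% × €8,450 = €1,267.50. OOP would hit €6,427.30 > €5,250, so the cap limits the member to €5,250 − €5,159.80 = €90.20. Plan pays €8,450 − €90.20 = €8,359.80.
#5 (€5,480): deductible already satisfied, so member's share is 15% × €5,480 = €822. OOP would hit €6,072 > €5,250, so the cap limits the member to €5,250 − €5,250 = €0. Insurer: €5,480 − €0 = €5,480.
Insurer total: €10,622.45 + €3,784.20 + €9,607.55 + €8,359.80 + €5,480 = €37,854.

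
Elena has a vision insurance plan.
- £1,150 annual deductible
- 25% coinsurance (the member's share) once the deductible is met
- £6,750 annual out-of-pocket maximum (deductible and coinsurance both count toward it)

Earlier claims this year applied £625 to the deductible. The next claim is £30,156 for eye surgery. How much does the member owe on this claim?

Remaining deductible: £1,150 − £625 = £525.
After the £525 deductible portion, £30,156 − £525 = £29,631 is subject to coinsurance.
Coinsurance: £29,631 × 25% = £7,407.75.
That puts the member's cost at £525 + £7,407.75 = £7,932.75 before any cap.
Year-to-date out-of-pocket would reach £625 + £7,932.75 = £8,557.75, above the £6,750 maximum, so the member pays only £6,750 − £625 = £6,125.

£6,125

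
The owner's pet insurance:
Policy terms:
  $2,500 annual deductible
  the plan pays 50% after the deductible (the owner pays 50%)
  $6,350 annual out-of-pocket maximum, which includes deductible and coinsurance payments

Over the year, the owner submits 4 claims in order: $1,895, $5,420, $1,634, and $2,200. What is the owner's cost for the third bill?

Bill 1, $1,895: all of it applies to the deductible. Cost to owner: $1,895. OOP to date $1,895.
Bill 2, $5,420: $605 finishes the deductible; $4,815 goes to coinsurance; 50% of $4,815 = $2,407.50. Owner pays $3,012.50; OOP now $4,907.50.
Bill 3, $1,634: deductible already satisfied, so owner's share is 50% × $1,634 = $817. Owner pays $817; OOP now $5,724.50.

$817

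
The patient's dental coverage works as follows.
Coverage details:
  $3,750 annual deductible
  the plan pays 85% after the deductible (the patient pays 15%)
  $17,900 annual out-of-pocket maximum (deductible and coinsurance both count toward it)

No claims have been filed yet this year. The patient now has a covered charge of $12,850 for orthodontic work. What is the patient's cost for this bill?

$5,115

Nothing has been paid toward the $3,750 deductible, so the first $3,750 of this charge is applied there.
That leaves $12,850 − $3,750 = $9,100 for coinsurance.
15% of $9,100 = $1,365 falls to the patient.
So the patient owes $3,750 + $1,365 = $5,115 before any cap.
Year-to-date out-of-pocket becomes $0 + $5,115 = $5,115, still under the $17,900 maximum, so no cap applies.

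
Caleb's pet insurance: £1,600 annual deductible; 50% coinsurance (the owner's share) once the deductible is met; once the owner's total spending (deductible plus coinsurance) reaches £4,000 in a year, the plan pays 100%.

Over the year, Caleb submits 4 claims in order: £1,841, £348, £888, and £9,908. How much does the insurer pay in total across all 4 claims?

#1 (£1,841): deductible takes £1,600, £241 remains; owner's 50% is £120.50. Owner owes £1,720.50 (running OOP £1,720.50). Insurer: £1,841 − £1,720.50 = £120.50.
#2 (£348): 50% coinsurance on £348 = £174. Cost to owner: £174. OOP to date £1,894.50. Plan pays £348 − £174 = £174.
#3 (£888): 50% coinsurance on £888 = £444. Owner pays £444; OOP now £2,338.50. Insurer: £888 − £444 = £444.
#4 (£9,908): 50% coinsurance on £9,908 = £4,954. OOP would hit £7,292.50 > £4,000, so the cap limits the owner to £4,000 − £2,338.50 = £1,661.50. Plan pays £9,908 − £1,661.50 = £8,246.50.
Insurer total: £120.50 + £174 + £444 + £8,246.50 = £8,985.

£8,985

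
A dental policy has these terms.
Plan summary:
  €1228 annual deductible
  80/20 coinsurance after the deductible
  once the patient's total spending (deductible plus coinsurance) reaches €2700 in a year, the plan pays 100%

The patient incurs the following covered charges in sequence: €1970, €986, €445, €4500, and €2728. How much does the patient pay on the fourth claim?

Claim 1 — €1970: deductible takes €1228, €742 remains; 20% of €742 = €148.40. Cost to patient: €1376.40. OOP to date €1376.40.
Claim 2 — €986: 20% coinsurance on €986 = €197.20. Cost to patient: €197.20. OOP to date €1573.60.
Claim 3 — €445: deductible already satisfied, so patient's share is 20% × €445 = €89. Patient owes €89 (running OOP €1662.60).
Claim 4 — €4500: deductible met; 20% of €4500 = €900. Patient pays €900; OOP now €2562.60.

€900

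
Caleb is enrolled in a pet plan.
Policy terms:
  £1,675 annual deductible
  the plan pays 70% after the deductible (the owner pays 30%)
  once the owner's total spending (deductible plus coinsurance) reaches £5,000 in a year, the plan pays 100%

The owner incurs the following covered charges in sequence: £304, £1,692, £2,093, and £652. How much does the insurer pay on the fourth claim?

£456.40

Claim 1 — £304: fully absorbed by the deductible. Owner owes £304 (running OOP £304). Plan pays £304 − £304 = £0.
Claim 2 — £1,692: deductible takes £1,371, £321 remains; 30% of £321 = £96.30. Cost to owner: £1,467.30. OOP to date £1,771.30. Insurer: £1,692 − £1,467.30 = £224.70.
Claim 3 — £2,093: deductible met; 30% of £2,093 = £627.90. Cost to owner: £627.90. OOP to date £2,399.20. Insurer: £2,093 − £627.90 = £1,465.10.
Claim 4 — £652: deductible met; 30% of £652 = £195.60. Owner owes £195.60 (running OOP £2,594.80). Insurer: £652 − £195.60 = £456.40.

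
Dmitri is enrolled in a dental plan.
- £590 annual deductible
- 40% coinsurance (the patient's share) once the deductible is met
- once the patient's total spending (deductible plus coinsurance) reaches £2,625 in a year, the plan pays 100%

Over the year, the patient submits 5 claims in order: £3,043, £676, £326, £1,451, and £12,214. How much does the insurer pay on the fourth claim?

£870.60

Claim 1 — £3,043: £590 finishes the deductible; £2,453 goes to coinsurance; patient's 40% is £981.20. Patient owes £1,571.20 (running OOP £1,571.20). Insurer: £3,043 − £1,571.20 = £1,471.80.
Claim 2 — £676: 40% coinsurance on £676 = £270.40. Patient pays £270.40; OOP now £1,841.60. Plan pays £676 − £270.40 = £405.60.
Claim 3 — £326: deductible met; 40% of £326 = £130.40. Patient owes £130.40 (running OOP £1,972). Plan pays £326 − £130.40 = £195.60.
Claim 4 — £1,451: deductible met; 40% of £1,451 = £580.40. Cost to patient: £580.40. OOP to date £2,552.40. Plan pays £1,451 − £580.40 = £870.60.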